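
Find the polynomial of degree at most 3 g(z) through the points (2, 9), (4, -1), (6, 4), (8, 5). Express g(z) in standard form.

Newton's divided differences:
g[2,4] = (-1 - 9) / (4 - 2) = -5
g[4,6] = (4 - (-1)) / (6 - 4) = 5/2
g[6,8] = (5 - 4) / (8 - 6) = 1/2
g[2,4,6] = (5/2 - (-5)) / (6 - 2) = 15/8
g[4,6,8] = (1/2 - 5/2) / (8 - 4) = -1/2
g[2,4,6,8] = (-1/2 - 15/8) / (8 - 2) = -19/48
g(z) = 9 + (-5)·(z - 2) + (15/8)·(z - 2)(z - 4) + (-19/48)·(z - 2)(z - 4)(z - 6)
Expanding: g(z) = -(19/48)z^3 + (53/8)z^2 - (101/3)z + 53

g(z) = -(19/48)z^3 + (53/8)z^2 - (101/3)z + 53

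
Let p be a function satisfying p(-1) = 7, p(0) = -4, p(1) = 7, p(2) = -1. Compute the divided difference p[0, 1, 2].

p[0,1] = (7 - (-4)) / (1 - 0) = 11
p[1,2] = (-1 - 7) / (2 - 1) = -8
p[0,1,2] = (-8 - 11) / (2 - 0) = -19/2

-19/2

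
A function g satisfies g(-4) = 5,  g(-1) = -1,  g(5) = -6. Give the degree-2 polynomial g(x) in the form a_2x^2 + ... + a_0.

L_0(x) = (x + 1)(x - 5) / [27] = (1/27)x^2 - (4/27)x - 5/27
L_1(x) = (x + 4)(x - 5) / [-18] = -(1/18)x^2 + (1/18)x + 10/9
L_2(x) = (x + 4)(x + 1) / [54] = (1/54)x^2 + (5/54)x + 2/27
g(x) = 5·L_0 + (-1)·L_1 + (-6)·L_2
  5·L_0(x) = (5/27)x^2 - (20/27)x - 25/27
  (-1)·L_1(x) = (1/18)x^2 - (1/18)x - 10/9
  (-6)·L_2(x) = -(1/9)x^2 - (5/9)x - 4/9
Adding term by term: (7/54)x^2 - (73/54)x - 67/27

g(x) = (7/54)x^2 - (73/54)x - 67/27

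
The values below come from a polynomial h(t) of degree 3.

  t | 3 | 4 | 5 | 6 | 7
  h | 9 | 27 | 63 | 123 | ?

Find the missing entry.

The 4 known values determine h uniquely (degree ≤ 3).
Evaluate each Lagrange basis at t = 7:
L_0(7) = (3)·(2)·(1)/[(-1)·(-2)·(-3)] = -1
L_1(7) = (4)·(2)·(1)/[(1)·(-1)·(-2)] = 4
L_2(7) = (4)·(3)·(1)/[(2)·(1)·(-1)] = -6
L_3(7) = (4)·(3)·(2)/[(3)·(2)·(1)] = 4
Sum: 9·(-1) + 27·(4) + 63·(-6) + 123·(4) = 213

213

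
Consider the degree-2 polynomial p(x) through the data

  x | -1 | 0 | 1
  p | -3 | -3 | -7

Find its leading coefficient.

-2

L_0(x) = x(x - 1) / [2] = (1/2)x^2 - (1/2)x
L_1(x) = (x + 1)(x - 1) / [-1] = -x^2 + 1
L_2(x) = (x + 1)x / [2] = (1/2)x^2 + (1/2)x
p(x) = (-3)·L_0 + (-3)·L_1 + (-7)·L_2
Only the coefficient of x^2 is needed; take it from each L_i and combine:
(-3)·(1/2) + (-3)·(-1) + (-7)·(1/2) = -2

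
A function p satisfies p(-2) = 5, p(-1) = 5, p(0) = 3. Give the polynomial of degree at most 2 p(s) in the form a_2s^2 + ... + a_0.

p(s) = -s^2 - 3s + 3

Build the Lagrange basis polynomials:
L_0(s) = (s + 1)s / [2] = (1/2)s^2 + (1/2)s
L_1(s) = (s + 2)s / [-1] = -s^2 - 2s
L_2(s) = (s + 2)(s + 1) / [2] = (1/2)s^2 + (3/2)s + 1
p(s) = 5·L_0 + 5·L_1 + 3·L_2
  5·L_0(s) = (5/2)s^2 + (5/2)s
  5·L_1(s) = -5s^2 - 10s
  3·L_2(s) = (3/2)s^2 + (9/2)s + 3
Adding term by term: -s^2 - 3s + 3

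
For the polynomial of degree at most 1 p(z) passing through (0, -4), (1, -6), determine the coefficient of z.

-2

The leading coefficient equals the top divided difference p[0,1].
p[0,1] = (-6 - (-4)) / (1 - 0) = -2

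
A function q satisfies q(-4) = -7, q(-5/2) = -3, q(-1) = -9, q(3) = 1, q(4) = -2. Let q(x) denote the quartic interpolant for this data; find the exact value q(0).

Evaluate each Lagrange basis at x = 0:
L_0(0) = (5/2)·(1)·(-3)·(-4)/[(-3/2)·(-3)·(-7)·(-8)] = 5/42
L_1(0) = (4)·(1)·(-3)·(-4)/[(3/2)·(-3/2)·(-11/2)·(-13/2)] = -256/429
L_2(0) = (4)·(5/2)·(-3)·(-4)/[(3)·(3/2)·(-4)·(-5)] = 4/3
L_3(0) = (4)·(5/2)·(1)·(-4)/[(7)·(11/2)·(4)·(-1)] = 20/77
L_4(0) = (4)·(5/2)·(1)·(-3)/[(8)·(13/2)·(5)·(1)] = -3/26
Sum: (-7)·(5/42) + (-3)·(-256/429) + (-9)·(4/3) + 1·(20/77) + (-2)·(-3/26) = -63379/6006

-63379/6006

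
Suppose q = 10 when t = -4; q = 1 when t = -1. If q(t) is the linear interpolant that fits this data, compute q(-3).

Evaluate each Lagrange basis at t = -3:
L_0(-3) = (-2)/[(-3)] = 2/3
L_1(-3) = (1)/[(3)] = 1/3
Sum: 10·(2/3) + 1·(1/3) = 7

7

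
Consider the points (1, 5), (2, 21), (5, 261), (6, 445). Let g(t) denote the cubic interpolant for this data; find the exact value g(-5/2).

Evaluate each Lagrange basis at t = -5/2:
L_0(-5/2) = (-9/2)·(-15/2)·(-17/2)/[(-1)·(-4)·(-5)] = 459/32
L_1(-5/2) = (-7/2)·(-15/2)·(-17/2)/[(1)·(-3)·(-4)] = -595/32
L_2(-5/2) = (-7/2)·(-9/2)·(-17/2)/[(4)·(3)·(-1)] = 357/32
L_3(-5/2) = (-7/2)·(-9/2)·(-15/2)/[(5)·(4)·(1)] = -189/32
Sum: 5·(459/32) + 21·(-595/32) + 261·(357/32) + 445·(-189/32) = -141/4

-141/4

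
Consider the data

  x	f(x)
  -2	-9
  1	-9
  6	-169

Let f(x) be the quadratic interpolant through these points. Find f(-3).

Using Newton's divided-difference form:
f[-2,1] = (-9 - (-9)) / (1 - (-2)) = 0
f[1,6] = (-169 - (-9)) / (6 - 1) = -32
f[-2,1,6] = (-32 - 0) / (6 - (-2)) = -4
f(-3) = -9 + 0·(-1) + (-4)·(-1)·(-4) = -25

-25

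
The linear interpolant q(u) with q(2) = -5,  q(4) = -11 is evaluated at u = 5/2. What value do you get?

Evaluate each Lagrange basis at u = 5/2:
L_0(5/2) = (-3/2)/[(-2)] = 3/4
L_1(5/2) = (1/2)/[(2)] = 1/4
Sum: (-5)·(3/4) + (-11)·(1/4) = -13/2

-13/2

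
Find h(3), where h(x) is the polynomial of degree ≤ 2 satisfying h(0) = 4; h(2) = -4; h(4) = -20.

-11

Evaluate each Lagrange basis at x = 3:
L_0(3) = (1)·(-1)/[(-2)·(-4)] = -1/8
L_1(3) = (3)·(-1)/[(2)·(-2)] = 3/4
L_2(3) = (3)·(1)/[(4)·(2)] = 3/8
Sum: 4·(-1/8) + (-4)·(3/4) + (-20)·(3/8) = -11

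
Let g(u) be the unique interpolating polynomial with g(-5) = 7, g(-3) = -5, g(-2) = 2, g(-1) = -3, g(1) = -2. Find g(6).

5041/2

Using Newton's divided-difference form:
g[-5,-3] = (-5 - 7) / (-3 - (-5)) = -6
g[-3,-2] = (2 - (-5)) / (-2 - (-3)) = 7
g[-2,-1] = (-3 - 2) / (-1 - (-2)) = -5
g[-1,1] = (-2 - (-3)) / (1 - (-1)) = 1/2
g[-5,-3,-2] = (7 - (-6)) / (-2 - (-5)) = 13/3
g[-3,-2,-1] = (-5 - 7) / (-1 - (-3)) = -6
g[-2,-1,1] = (1/2 - (-5)) / (1 - (-2)) = 11/6
g[-5,-3,-2,-1] = (-6 - 13/3) / (-1 - (-5)) = -31/12
g[-3,-2,-1,1] = (11/6 - (-6)) / (1 - (-3)) = 47/24
g[-5,-3,-2,-1,1] = (47/24 - (-31/12)) / (1 - (-5)) = 109/144
g(6) = 7 + (-6)·(11) + (13/3)·(11)·(9) + (-31/12)·(11)·(9)·(8) + (109/144)·(11)·(9)·(8)·(7) = 5041/2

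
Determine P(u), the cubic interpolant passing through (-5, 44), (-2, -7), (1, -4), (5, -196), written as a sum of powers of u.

P(u) = -u^3 - 3u^2 + u - 1

Newton's divided differences:
P[-5,-2] = (-7 - 44) / (-2 - (-5)) = -17
P[-2,1] = (-4 - (-7)) / (1 - (-2)) = 1
P[1,5] = (-196 - (-4)) / (5 - 1) = -48
P[-5,-2,1] = (1 - (-17)) / (1 - (-5)) = 3
P[-2,1,5] = (-48 - 1) / (5 - (-2)) = -7
P[-5,-2,1,5] = (-7 - 3) / (5 - (-5)) = -1
P(u) = 44 + (-17)·(u + 5) + 3·(u + 5)(u + 2) + (-1)·(u + 5)(u + 2)(u - 1)
Expanding: P(u) = -u^3 - 3u^2 + u - 1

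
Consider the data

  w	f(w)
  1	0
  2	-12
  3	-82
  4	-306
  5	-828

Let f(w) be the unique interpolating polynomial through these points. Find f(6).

Evaluate each Lagrange basis at w = 6:
L_0(6) = (4)·(3)·(2)·(1)/[(-1)·(-2)·(-3)·(-4)] = 1
L_1(6) = (5)·(3)·(2)·(1)/[(1)·(-1)·(-2)·(-3)] = -5
L_2(6) = (5)·(4)·(2)·(1)/[(2)·(1)·(-1)·(-2)] = 10
L_3(6) = (5)·(4)·(3)·(1)/[(3)·(2)·(1)·(-1)] = -10
L_4(6) = (5)·(4)·(3)·(2)/[(4)·(3)·(2)·(1)] = 5
Sum: 0 + (-12)·(-5) + (-82)·(10) + (-306)·(-10) + (-828)·(5) = -1840

-1840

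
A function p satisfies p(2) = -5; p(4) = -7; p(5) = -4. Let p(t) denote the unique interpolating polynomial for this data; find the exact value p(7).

Evaluate each Lagrange basis at t = 7:
L_0(7) = (3)·(2)/[(-2)·(-3)] = 1
L_1(7) = (5)·(2)/[(2)·(-1)] = -5
L_2(7) = (5)·(3)/[(3)·(1)] = 5
Sum: (-5)·(1) + (-7)·(-5) + (-4)·(5) = 10

10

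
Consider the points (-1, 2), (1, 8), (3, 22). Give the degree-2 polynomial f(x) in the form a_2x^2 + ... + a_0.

f(x) = x^2 + 3x + 4

Newton's divided differences:
f[-1,1] = (8 - 2) / (1 - (-1)) = 3
f[1,3] = (22 - 8) / (3 - 1) = 7
f[-1,1,3] = (7 - 3) / (3 - (-1)) = 1
f(x) = 2 + 3·(x + 1) + 1·(x + 1)(x - 1)
Expanding: f(x) = x^2 + 3x + 4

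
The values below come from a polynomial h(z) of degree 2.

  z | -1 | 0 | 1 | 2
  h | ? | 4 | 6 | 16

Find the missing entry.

The 3 known values determine h uniquely (degree ≤ 2).
L_0(-1) = (-2)·(-3)/[(-1)·(-2)] = 3
L_1(-1) = (-1)·(-3)/[(1)·(-1)] = -3
L_2(-1) = (-1)·(-2)/[(2)·(1)] = 1
Sum: 4·(3) + 6·(-3) + 16·(1) = 10

10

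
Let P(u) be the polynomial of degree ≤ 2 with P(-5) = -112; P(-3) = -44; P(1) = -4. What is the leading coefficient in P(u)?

The leading coefficient equals the top divided difference P[-5,-3,1].
P[-5,-3] = (-44 - (-112)) / (-3 - (-5)) = 34
P[-3,1] = (-4 - (-44)) / (1 - (-3)) = 10
P[-5,-3,1] = (10 - 34) / (1 - (-5)) = -4

-4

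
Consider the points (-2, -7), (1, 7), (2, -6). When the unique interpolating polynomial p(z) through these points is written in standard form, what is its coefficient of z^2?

-53/12

The leading coefficient equals the top divided difference p[-2,1,2].
p[-2,1] = (7 - (-7)) / (1 - (-2)) = 14/3
p[1,2] = (-6 - 7) / (2 - 1) = -13
p[-2,1,2] = (-13 - 14/3) / (2 - (-2)) = -53/12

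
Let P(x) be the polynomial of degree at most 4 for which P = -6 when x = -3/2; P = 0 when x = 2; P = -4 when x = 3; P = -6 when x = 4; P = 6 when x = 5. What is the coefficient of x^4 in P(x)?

The leading coefficient equals the top divided difference P[-3/2,2,3,4,5].
P[-3/2,2] = (0 - (-6)) / (2 - (-3/2)) = 12/7
P[2,3] = (-4 - 0) / (3 - 2) = -4
P[3,4] = (-6 - (-4)) / (4 - 3) = -2
P[4,5] = (6 - (-6)) / (5 - 4) = 12
P[-3/2,2,3] = (-4 - 12/7) / (3 - (-3/2)) = -80/63
P[2,3,4] = (-2 - (-4)) / (4 - 2) = 1
P[3,4,5] = (12 - (-2)) / (5 - 3) = 7
P[-3/2,2,3,4] = (1 - (-80/63)) / (4 - (-3/2)) = 26/63
P[2,3,4,5] = (7 - 1) / (5 - 2) = 2
P[-3/2,2,3,4,5] = (2 - 26/63) / (5 - (-3/2)) = 200/819

200/819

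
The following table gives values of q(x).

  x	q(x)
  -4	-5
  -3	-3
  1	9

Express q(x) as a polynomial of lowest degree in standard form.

Newton's divided differences:
q[-4,-3] = (-3 - (-5)) / (-3 - (-4)) = 2
q[-3,1] = (9 - (-3)) / (1 - (-3)) = 3
q[-4,-3,1] = (3 - 2) / (1 - (-4)) = 1/5
q(x) = -5 + 2·(x + 4) + (1/5)·(x + 4)(x + 3)
Expanding: q(x) = (1/5)x^2 + (17/5)x + 27/5

q(x) = (1/5)x^2 + (17/5)x + 27/5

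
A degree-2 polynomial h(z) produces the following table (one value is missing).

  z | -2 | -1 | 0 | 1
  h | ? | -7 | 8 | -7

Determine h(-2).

-52

The 3 known values determine h uniquely (degree ≤ 2).
L_0(-2) = (-2)·(-3)/[(-1)·(-2)] = 3
L_1(-2) = (-1)·(-3)/[(1)·(-1)] = -3
L_2(-2) = (-1)·(-2)/[(2)·(1)] = 1
Sum: (-7)·(3) + 8·(-3) + (-7)·(1) = -52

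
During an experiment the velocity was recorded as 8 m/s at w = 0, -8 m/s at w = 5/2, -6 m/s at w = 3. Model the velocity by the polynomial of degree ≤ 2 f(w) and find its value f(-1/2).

82/5

Evaluate each Lagrange basis at w = -1/2:
L_0(-1/2) = (-3)·(-7/2)/[(-5/2)·(-3)] = 7/5
L_1(-1/2) = (-1/2)·(-7/2)/[(5/2)·(-1/2)] = -7/5
L_2(-1/2) = (-1/2)·(-3)/[(3)·(1/2)] = 1
Sum: 8·(7/5) + (-8)·(-7/5) + (-6)·(1) = 82/5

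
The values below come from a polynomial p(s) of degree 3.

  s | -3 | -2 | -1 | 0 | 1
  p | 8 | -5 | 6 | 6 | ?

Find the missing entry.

The 4 known values determine p uniquely (degree ≤ 3).
Evaluate each Lagrange basis at s = 1:
L_0(1) = (3)·(2)·(1)/[(-1)·(-2)·(-3)] = -1
L_1(1) = (4)·(2)·(1)/[(1)·(-1)·(-2)] = 4
L_2(1) = (4)·(3)·(1)/[(2)·(1)·(-1)] = -6
L_3(1) = (4)·(3)·(2)/[(3)·(2)·(1)] = 4
Sum: 8·(-1) + (-5)·(4) + 6·(-6) + 6·(4) = -40

-40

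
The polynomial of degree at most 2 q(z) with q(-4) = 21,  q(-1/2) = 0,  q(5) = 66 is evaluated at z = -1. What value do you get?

0

L_0(-1) = (-1/2)·(-6)/[(-7/2)·(-9)] = 2/21
L_1(-1) = (3)·(-6)/[(7/2)·(-11/2)] = 72/77
L_2(-1) = (3)·(-1/2)/[(9)·(11/2)] = -1/33
Sum: 21·(2/21) + 0 + 66·(-1/33) = 0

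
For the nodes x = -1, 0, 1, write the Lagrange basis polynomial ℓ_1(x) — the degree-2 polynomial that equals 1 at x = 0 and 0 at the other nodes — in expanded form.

ℓ_1(x) = (x + 1)(x - 1) / [(1)·(-1)]
       = (x^2 - 1) / (-1)

ℓ_1(x) = -x^2 + 1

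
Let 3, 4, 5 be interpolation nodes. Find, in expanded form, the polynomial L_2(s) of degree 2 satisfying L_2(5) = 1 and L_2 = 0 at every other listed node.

L_2(s) = (s - 3)(s - 4) / [(2)·(1)]
       = (s^2 - 7s + 12) / (2)

L_2(s) = (1/2)s^2 - (7/2)s + 6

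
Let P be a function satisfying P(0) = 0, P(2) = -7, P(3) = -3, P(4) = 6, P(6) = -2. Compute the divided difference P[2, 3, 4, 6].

-41/24

P[2,3] = (-3 - (-7)) / (3 - 2) = 4
P[3,4] = (6 - (-3)) / (4 - 3) = 9
P[4,6] = (-2 - 6) / (6 - 4) = -4
P[2,3,4] = (9 - 4) / (4 - 2) = 5/2
P[3,4,6] = (-4 - 9) / (6 - 3) = -13/3
P[2,3,4,6] = (-13/3 - 5/2) / (6 - 2) = -41/24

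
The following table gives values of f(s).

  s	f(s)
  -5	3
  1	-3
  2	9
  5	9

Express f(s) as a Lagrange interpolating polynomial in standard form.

Build the Lagrange basis polynomials:
L_0(s) = (s - 1)(s - 2)(s - 5) / [-420] = -(1/420)s^3 + (2/105)s^2 - (17/420)s + 1/42
L_1(s) = (s + 5)(s - 2)(s - 5) / [24] = (1/24)s^3 - (1/12)s^2 - (25/24)s + 25/12
L_2(s) = (s + 5)(s - 1)(s - 5) / [-21] = -(1/21)s^3 + (1/21)s^2 + (25/21)s - 25/21
L_3(s) = (s + 5)(s - 1)(s - 2) / [120] = (1/120)s^3 + (1/60)s^2 - (13/120)s + 1/12
f(s) = 3·L_0 + (-3)·L_1 + 9·L_2 + 9·L_3
  3·L_0(s) = -(1/140)s^3 + (2/35)s^2 - (17/140)s + 1/14
  (-3)·L_1(s) = -(1/8)s^3 + (1/4)s^2 + (25/8)s - 25/4
  9·L_2(s) = -(3/7)s^3 + (3/7)s^2 + (75/7)s - 75/7
  9·L_3(s) = (3/40)s^3 + (3/20)s^2 - (39/40)s + 3/4
Adding term by term: -(17/35)s^3 + (31/35)s^2 + (446/35)s - 113/7

f(s) = -(17/35)s^3 + (31/35)s^2 + (446/35)s - 113/7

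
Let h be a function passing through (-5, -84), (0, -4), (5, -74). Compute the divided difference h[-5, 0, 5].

h[-5,0] = (-4 - (-84)) / (0 - (-5)) = 16
h[0,5] = (-74 - (-4)) / (5 - 0) = -14
h[-5,0,5] = (-14 - 16) / (5 - (-5)) = -3

-3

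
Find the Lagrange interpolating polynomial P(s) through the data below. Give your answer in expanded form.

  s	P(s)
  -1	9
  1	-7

P(s) = -8s + 1

L_0(s) = (s - 1) / [-2] = -(1/2)s + 1/2
L_1(s) = (s + 1) / [2] = (1/2)s + 1/2
P(s) = 9·L_0 + (-7)·L_1
  9·L_0(s) = -(9/2)s + 9/2
  (-7)·L_1(s) = -(7/2)s - 7/2
Adding term by term: -8s + 1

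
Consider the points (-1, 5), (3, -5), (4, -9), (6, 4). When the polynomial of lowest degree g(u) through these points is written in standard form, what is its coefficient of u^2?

Build the Lagrange basis polynomials:
L_0(u) = (u - 3)(u - 4)(u - 6) / [-140] = -(1/140)u^3 + (13/140)u^2 - (27/70)u + 18/35
L_1(u) = (u + 1)(u - 4)(u - 6) / [12] = (1/12)u^3 - (3/4)u^2 + (7/6)u + 2
L_2(u) = (u + 1)(u - 3)(u - 6) / [-10] = -(1/10)u^3 + (4/5)u^2 - (9/10)u - 9/5
L_3(u) = (u + 1)(u - 3)(u - 4) / [42] = (1/42)u^3 - (1/7)u^2 + (5/42)u + 2/7
g(u) = 5·L_0 + (-5)·L_1 + (-9)·L_2 + 4·L_3
Only the coefficient of u^2 is needed; take it from each L_i and combine:
5·(13/140) + (-5)·(-3/4) + (-9)·(4/5) + 4·(-1/7) = -249/70

-249/70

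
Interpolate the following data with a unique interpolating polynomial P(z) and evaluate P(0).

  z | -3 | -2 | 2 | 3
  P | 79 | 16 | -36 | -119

-2

L_0(0) = (2)·(-2)·(-3)/[(-1)·(-5)·(-6)] = -2/5
L_1(0) = (3)·(-2)·(-3)/[(1)·(-4)·(-5)] = 9/10
L_2(0) = (3)·(2)·(-3)/[(5)·(4)·(-1)] = 9/10
L_3(0) = (3)·(2)·(-2)/[(6)·(5)·(1)] = -2/5
Sum: 79·(-2/5) + 16·(9/10) + (-36)·(9/10) + (-119)·(-2/5) = -2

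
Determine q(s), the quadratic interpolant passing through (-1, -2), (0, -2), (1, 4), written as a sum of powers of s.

q(s) = 3s^2 + 3s - 2

Build the Lagrange basis polynomials:
L_0(s) = s(s - 1) / [2] = (1/2)s^2 - (1/2)s
L_1(s) = (s + 1)(s - 1) / [-1] = -s^2 + 1
L_2(s) = (s + 1)s / [2] = (1/2)s^2 + (1/2)s
q(s) = (-2)·L_0 + (-2)·L_1 + 4·L_2
  (-2)·L_0(s) = -s^2 + s
  (-2)·L_1(s) = 2s^2 - 2
  4·L_2(s) = 2s^2 + 2s
Adding term by term: 3s^2 + 3s - 2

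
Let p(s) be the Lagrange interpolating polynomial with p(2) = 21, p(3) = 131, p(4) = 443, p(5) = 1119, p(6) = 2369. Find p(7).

4451

L_0(7) = (4)·(3)·(2)·(1)/[(-1)·(-2)·(-3)·(-4)] = 1
L_1(7) = (5)·(3)·(2)·(1)/[(1)·(-1)·(-2)·(-3)] = -5
L_2(7) = (5)·(4)·(2)·(1)/[(2)·(1)·(-1)·(-2)] = 10
L_3(7) = (5)·(4)·(3)·(1)/[(3)·(2)·(1)·(-1)] = -10
L_4(7) = (5)·(4)·(3)·(2)/[(4)·(3)·(2)·(1)] = 5
Sum: 21·(1) + 131·(-5) + 443·(10) + 1119·(-10) + 2369·(5) = 4451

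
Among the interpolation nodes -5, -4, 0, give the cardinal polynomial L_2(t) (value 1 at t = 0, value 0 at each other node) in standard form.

L_2(t) = (t + 5)(t + 4) / [(5)·(4)]
       = (t^2 + 9t + 20) / (20)

L_2(t) = (1/20)t^2 + (9/20)t + 1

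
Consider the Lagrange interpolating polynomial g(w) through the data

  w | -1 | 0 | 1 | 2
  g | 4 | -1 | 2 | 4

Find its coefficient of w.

1/2

Build the Lagrange basis polynomials:
L_0(w) = w(w - 1)(w - 2) / [-6] = -(1/6)w^3 + (1/2)w^2 - (1/3)w
L_1(w) = (w + 1)(w - 1)(w - 2) / [2] = (1/2)w^3 - w^2 - (1/2)w + 1
L_2(w) = (w + 1)w(w - 2) / [-2] = -(1/2)w^3 + (1/2)w^2 + w
L_3(w) = (w + 1)w(w - 1) / [6] = (1/6)w^3 - (1/6)w
g(w) = 4·L_0 + (-1)·L_1 + 2·L_2 + 4·L_3
Only the coefficient of w is needed; take it from each L_i and combine:
4·(-1/3) + (-1)·(-1/2) + 2·(1) + 4·(-1/6) = 1/2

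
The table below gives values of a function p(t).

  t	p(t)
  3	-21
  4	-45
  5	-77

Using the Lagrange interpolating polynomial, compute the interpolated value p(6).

L_0(6) = (2)·(1)/[(-1)·(-2)] = 1
L_1(6) = (3)·(1)/[(1)·(-1)] = -3
L_2(6) = (3)·(2)/[(2)·(1)] = 3
Sum: (-21)·(1) + (-45)·(-3) + (-77)·(3) = -117

-117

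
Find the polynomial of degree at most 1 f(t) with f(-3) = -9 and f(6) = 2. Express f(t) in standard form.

f(t) = (11/9)t - 16/3

Build the Lagrange basis polynomials:
L_0(t) = (t - 6) / [-9] = -(1/9)t + 2/3
L_1(t) = (t + 3) / [9] = (1/9)t + 1/3
f(t) = (-9)·L_0 + 2·L_1
  (-9)·L_0(t) = t - 6
  2·L_1(t) = (2/9)t + 2/3
Adding term by term: (11/9)t - 16/3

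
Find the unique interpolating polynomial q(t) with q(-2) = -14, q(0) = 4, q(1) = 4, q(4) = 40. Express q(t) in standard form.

q(t) = t^3 - 2t^2 + t + 4

L_0(t) = t(t - 1)(t - 4) / [-36] = -(1/36)t^3 + (5/36)t^2 - (1/9)t
L_1(t) = (t + 2)(t - 1)(t - 4) / [8] = (1/8)t^3 - (3/8)t^2 - (3/4)t + 1
L_2(t) = (t + 2)t(t - 4) / [-9] = -(1/9)t^3 + (2/9)t^2 + (8/9)t
L_3(t) = (t + 2)t(t - 1) / [72] = (1/72)t^3 + (1/72)t^2 - (1/36)t
q(t) = (-14)·L_0 + 4·L_1 + 4·L_2 + 40·L_3
  (-14)·L_0(t) = (7/18)t^3 - (35/18)t^2 + (14/9)t
  4·L_1(t) = (1/2)t^3 - (3/2)t^2 - 3t + 4
  4·L_2(t) = -(4/9)t^3 + (8/9)t^2 + (32/9)t
  40·L_3(t) = (5/9)t^3 + (5/9)t^2 - (10/9)t
Adding term by term: t^3 - 2t^2 + t + 4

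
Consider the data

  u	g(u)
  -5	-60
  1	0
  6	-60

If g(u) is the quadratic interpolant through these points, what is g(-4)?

Using Newton's divided-difference form:
g[-5,1] = (0 - (-60)) / (1 - (-5)) = 10
g[1,6] = (-60 - 0) / (6 - 1) = -12
g[-5,1,6] = (-12 - 10) / (6 - (-5)) = -2
g(-4) = -60 + 10·(1) + (-2)·(1)·(-5) = -40

-40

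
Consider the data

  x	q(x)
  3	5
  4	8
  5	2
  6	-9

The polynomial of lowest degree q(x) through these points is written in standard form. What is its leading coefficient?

2/3

Build the Lagrange basis polynomials:
L_0(x) = (x - 4)(x - 5)(x - 6) / [-6] = -(1/6)x^3 + (5/2)x^2 - (37/3)x + 20
L_1(x) = (x - 3)(x - 5)(x - 6) / [2] = (1/2)x^3 - 7x^2 + (63/2)x - 45
L_2(x) = (x - 3)(x - 4)(x - 6) / [-2] = -(1/2)x^3 + (13/2)x^2 - 27x + 36
L_3(x) = (x - 3)(x - 4)(x - 5) / [6] = (1/6)x^3 - 2x^2 + (47/6)x - 10
q(x) = 5·L_0 + 8·L_1 + 2·L_2 + (-9)·L_3
Only the coefficient of x^3 is needed; take it from each L_i and combine:
5·(-1/6) + 8·(1/2) + 2·(-1/2) + (-9)·(1/6) = 2/3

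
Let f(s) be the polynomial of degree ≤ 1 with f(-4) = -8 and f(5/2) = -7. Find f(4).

Evaluate each Lagrange basis at s = 4:
L_0(4) = (3/2)/[(-13/2)] = -3/13
L_1(4) = (8)/[(13/2)] = 16/13
Sum: (-8)·(-3/13) + (-7)·(16/13) = -88/13

-88/13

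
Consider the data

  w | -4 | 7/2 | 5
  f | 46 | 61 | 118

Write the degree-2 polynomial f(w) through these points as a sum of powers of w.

f(w) = 4w^2 + 4w - 2

L_0(w) = (w - 7/2)(w - 5) / [135/2] = (2/135)w^2 - (17/135)w + 7/27
L_1(w) = (w + 4)(w - 5) / [-45/4] = -(4/45)w^2 + (4/45)w + 16/9
L_2(w) = (w + 4)(w - 7/2) / [27/2] = (2/27)w^2 + (1/27)w - 28/27
f(w) = 46·L_0 + 61·L_1 + 118·L_2
  46·L_0(w) = (92/135)w^2 - (782/135)w + 322/27
  61·L_1(w) = -(244/45)w^2 + (244/45)w + 976/9
  118·L_2(w) = (236/27)w^2 + (118/27)w - 3304/27
Adding term by term: 4w^2 + 4w - 2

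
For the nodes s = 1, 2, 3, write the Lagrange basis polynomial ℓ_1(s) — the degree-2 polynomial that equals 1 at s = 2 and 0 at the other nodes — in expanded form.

ℓ_1(s) = -s^2 + 4s - 3

ℓ_1(s) = (s - 1)(s - 3) / [(1)·(-1)]
       = (s^2 - 4s + 3) / (-1)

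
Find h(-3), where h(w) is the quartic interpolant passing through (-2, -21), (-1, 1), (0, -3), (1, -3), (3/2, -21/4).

Evaluate each Lagrange basis at w = -3:
L_0(-3) = (-2)·(-3)·(-4)·(-9/2)/[(-1)·(-2)·(-3)·(-7/2)] = 36/7
L_1(-3) = (-1)·(-3)·(-4)·(-9/2)/[(1)·(-1)·(-2)·(-5/2)] = -54/5
L_2(-3) = (-1)·(-2)·(-4)·(-9/2)/[(2)·(1)·(-1)·(-3/2)] = 12
L_3(-3) = (-1)·(-2)·(-3)·(-9/2)/[(3)·(2)·(1)·(-1/2)] = -9
L_4(-3) = (-1)·(-2)·(-3)·(-4)/[(7/2)·(5/2)·(3/2)·(1/2)] = 128/35
Sum: (-21)·(36/7) + 1·(-54/5) + (-3)·(12) + (-3)·(-9) + (-21/4)·(128/35) = -147

-147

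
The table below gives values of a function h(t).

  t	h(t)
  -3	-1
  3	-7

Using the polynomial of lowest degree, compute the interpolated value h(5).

-9

Evaluate each Lagrange basis at t = 5:
L_0(5) = (2)/[(-6)] = -1/3
L_1(5) = (8)/[(6)] = 4/3
Sum: (-1)·(-1/3) + (-7)·(4/3) = -9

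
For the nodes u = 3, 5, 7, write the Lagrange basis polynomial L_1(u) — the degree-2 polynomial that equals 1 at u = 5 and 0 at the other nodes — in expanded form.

L_1(u) = (u - 3)(u - 7) / [(2)·(-2)]
       = (u^2 - 10u + 21) / (-4)

L_1(u) = -(1/4)u^2 + (5/2)u - 21/4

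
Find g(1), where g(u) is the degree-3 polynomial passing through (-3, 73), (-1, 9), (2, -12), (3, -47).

1

Using Newton's divided-difference form:
g[-3,-1] = (9 - 73) / (-1 - (-3)) = -32
g[-1,2] = (-12 - 9) / (2 - (-1)) = -7
g[2,3] = (-47 - (-12)) / (3 - 2) = -35
g[-3,-1,2] = (-7 - (-32)) / (2 - (-3)) = 5
g[-1,2,3] = (-35 - (-7)) / (3 - (-1)) = -7
g[-3,-1,2,3] = (-7 - 5) / (3 - (-3)) = -2
g(1) = 73 + (-32)·(4) + 5·(4)·(2) + (-2)·(4)·(2)·(-1) = 1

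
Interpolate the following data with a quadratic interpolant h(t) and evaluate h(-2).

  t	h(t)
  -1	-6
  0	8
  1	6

-36

Using Newton's divided-difference form:
h[-1,0] = (8 - (-6)) / (0 - (-1)) = 14
h[0,1] = (6 - 8) / (1 - 0) = -2
h[-1,0,1] = (-2 - 14) / (1 - (-1)) = -8
h(-2) = -6 + 14·(-1) + (-8)·(-1)·(-2) = -36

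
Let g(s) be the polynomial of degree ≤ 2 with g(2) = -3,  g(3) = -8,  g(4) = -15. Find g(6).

-35

Using Newton's divided-difference form:
g[2,3] = (-8 - (-3)) / (3 - 2) = -5
g[3,4] = (-15 - (-8)) / (4 - 3) = -7
g[2,3,4] = (-7 - (-5)) / (4 - 2) = -1
g(6) = -3 + (-5)·(4) + (-1)·(4)·(3) = -35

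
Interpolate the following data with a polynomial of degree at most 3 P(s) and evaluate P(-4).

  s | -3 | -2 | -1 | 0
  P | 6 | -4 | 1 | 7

Using Newton's divided-difference form:
P[-3,-2] = (-4 - 6) / (-2 - (-3)) = -10
P[-2,-1] = (1 - (-4)) / (-1 - (-2)) = 5
P[-1,0] = (7 - 1) / (0 - (-1)) = 6
P[-3,-2,-1] = (5 - (-10)) / (-1 - (-3)) = 15/2
P[-2,-1,0] = (6 - 5) / (0 - (-2)) = 1/2
P[-3,-2,-1,0] = (1/2 - 15/2) / (0 - (-3)) = -7/3
P(-4) = 6 + (-10)·(-1) + (15/2)·(-1)·(-2) + (-7/3)·(-1)·(-2)·(-3) = 45

45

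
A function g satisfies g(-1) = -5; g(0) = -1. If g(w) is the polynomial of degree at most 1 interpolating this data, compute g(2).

Evaluate each Lagrange basis at w = 2:
L_0(2) = (2)/[(-1)] = -2
L_1(2) = (3)/[(1)] = 3
Sum: (-5)·(-2) + (-1)·(3) = 7

7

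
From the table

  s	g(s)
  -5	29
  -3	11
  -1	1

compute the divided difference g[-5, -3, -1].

g[-5,-3] = (11 - 29) / (-3 - (-5)) = -9
g[-3,-1] = (1 - 11) / (-1 - (-3)) = -5
g[-5,-3,-1] = (-5 - (-9)) / (-1 - (-5)) = 1

1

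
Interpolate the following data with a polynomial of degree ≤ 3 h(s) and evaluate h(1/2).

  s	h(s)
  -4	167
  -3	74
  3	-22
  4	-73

1/2

Evaluate each Lagrange basis at s = 1/2:
L_0(1/2) = (7/2)·(-5/2)·(-7/2)/[(-1)·(-7)·(-8)] = -35/64
L_1(1/2) = (9/2)·(-5/2)·(-7/2)/[(1)·(-6)·(-7)] = 15/16
L_2(1/2) = (9/2)·(7/2)·(-7/2)/[(7)·(6)·(-1)] = 21/16
L_3(1/2) = (9/2)·(7/2)·(-5/2)/[(8)·(7)·(1)] = -45/64
Sum: 167·(-35/64) + 74·(15/16) + (-22)·(21/16) + (-73)·(-45/64) = 1/2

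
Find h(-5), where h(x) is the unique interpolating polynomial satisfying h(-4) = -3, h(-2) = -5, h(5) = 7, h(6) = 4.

265/168

Evaluate each Lagrange basis at x = -5:
L_0(-5) = (-3)·(-10)·(-11)/[(-2)·(-9)·(-10)] = 11/6
L_1(-5) = (-1)·(-10)·(-11)/[(2)·(-7)·(-8)] = -55/56
L_2(-5) = (-1)·(-3)·(-11)/[(9)·(7)·(-1)] = 11/21
L_3(-5) = (-1)·(-3)·(-10)/[(10)·(8)·(1)] = -3/8
Sum: (-3)·(11/6) + (-5)·(-55/56) + 7·(11/21) + 4·(-3/8) = 265/168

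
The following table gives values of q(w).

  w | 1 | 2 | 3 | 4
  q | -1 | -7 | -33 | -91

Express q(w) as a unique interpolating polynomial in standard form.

L_0(w) = (w - 2)(w - 3)(w - 4) / [-6] = -(1/6)w^3 + (3/2)w^2 - (13/3)w + 4
L_1(w) = (w - 1)(w - 3)(w - 4) / [2] = (1/2)w^3 - 4w^2 + (19/2)w - 6
L_2(w) = (w - 1)(w - 2)(w - 4) / [-2] = -(1/2)w^3 + (7/2)w^2 - 7w + 4
L_3(w) = (w - 1)(w - 2)(w - 3) / [6] = (1/6)w^3 - w^2 + (11/6)w - 1
q(w) = (-1)·L_0 + (-7)·L_1 + (-33)·L_2 + (-91)·L_3
  (-1)·L_0(w) = (1/6)w^3 - (3/2)w^2 + (13/3)w - 4
  (-7)·L_1(w) = -(7/2)w^3 + 28w^2 - (133/2)w + 42
  (-33)·L_2(w) = (33/2)w^3 - (231/2)w^2 + 231w - 132
  (-91)·L_3(w) = -(91/6)w^3 + 91w^2 - (1001/6)w + 91
Adding term by term: -2w^3 + 2w^2 + 2w - 3

q(w) = -2w^3 + 2w^2 + 2w - 3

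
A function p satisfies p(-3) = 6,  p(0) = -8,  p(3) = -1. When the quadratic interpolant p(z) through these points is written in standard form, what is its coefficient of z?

L_0(z) = z(z - 3) / [18] = (1/18)z^2 - (1/6)z
L_1(z) = (z + 3)(z - 3) / [-9] = -(1/9)z^2 + 1
L_2(z) = (z + 3)z / [18] = (1/18)z^2 + (1/6)z
p(z) = 6·L_0 + (-8)·L_1 + (-1)·L_2
Only the coefficient of z is needed; take it from each L_i and combine:
6·(-1/6) + (-8)·(0) + (-1)·(1/6) = -7/6

-7/6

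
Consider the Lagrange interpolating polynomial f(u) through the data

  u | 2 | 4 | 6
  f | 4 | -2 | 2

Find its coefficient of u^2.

5/4

L_0(u) = (u - 4)(u - 6) / [8] = (1/8)u^2 - (5/4)u + 3
L_1(u) = (u - 2)(u - 6) / [-4] = -(1/4)u^2 + 2u - 3
L_2(u) = (u - 2)(u - 4) / [8] = (1/8)u^2 - (3/4)u + 1
f(u) = 4·L_0 + (-2)·L_1 + 2·L_2
Only the coefficient of u^2 is needed; take it from each L_i and combine:
4·(1/8) + (-2)·(-1/4) + 2·(1/8) = 5/4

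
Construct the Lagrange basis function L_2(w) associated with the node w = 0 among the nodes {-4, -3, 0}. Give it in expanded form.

L_2(w) = (1/12)w^2 + (7/12)w + 1

L_2(w) = (w + 4)(w + 3) / [(4)·(3)]
       = (w^2 + 7w + 12) / (12)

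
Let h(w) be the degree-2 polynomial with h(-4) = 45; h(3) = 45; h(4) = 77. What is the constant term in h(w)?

Build the Lagrange basis polynomials:
L_0(w) = (w - 3)(w - 4) / [56] = (1/56)w^2 - (1/8)w + 3/14
L_1(w) = (w + 4)(w - 4) / [-7] = -(1/7)w^2 + 16/7
L_2(w) = (w + 4)(w - 3) / [8] = (1/8)w^2 + (1/8)w - 3/2
h(w) = 45·L_0 + 45·L_1 + 77·L_2
Only the constant term is needed; take it from each L_i and combine:
45·(3/14) + 45·(16/7) + 77·(-3/2) = -3

-3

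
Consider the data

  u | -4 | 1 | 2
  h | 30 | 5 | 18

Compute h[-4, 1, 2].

h[-4,1] = (5 - 30) / (1 - (-4)) = -5
h[1,2] = (18 - 5) / (2 - 1) = 13
h[-4,1,2] = (13 - (-5)) / (2 - (-4)) = 3

3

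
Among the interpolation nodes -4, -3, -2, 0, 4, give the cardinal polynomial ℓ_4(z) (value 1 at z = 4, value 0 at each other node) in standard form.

ℓ_4(z) = (1/1344)z^4 + (3/448)z^3 + (13/672)z^2 + (1/56)z

ℓ_4(z) = (z + 4)(z + 3)(z + 2)z / [(8)·(7)·(6)·(4)]
       = (z^4 + 9z^3 + 26z^2 + 24z) / (1344)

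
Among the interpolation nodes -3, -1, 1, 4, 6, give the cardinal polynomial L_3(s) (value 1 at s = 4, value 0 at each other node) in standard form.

L_3(s) = (s + 3)(s + 1)(s - 1)(s - 6) / [(7)·(5)·(3)·(-2)]
       = (s^4 - 3s^3 - 19s^2 + 3s + 18) / (-210)

L_3(s) = -(1/210)s^4 + (1/70)s^3 + (19/210)s^2 - (1/70)s - 3/35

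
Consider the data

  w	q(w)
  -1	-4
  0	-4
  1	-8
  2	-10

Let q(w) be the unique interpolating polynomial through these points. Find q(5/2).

Evaluate each Lagrange basis at w = 5/2:
L_0(5/2) = (5/2)·(3/2)·(1/2)/[(-1)·(-2)·(-3)] = -5/16
L_1(5/2) = (7/2)·(3/2)·(1/2)/[(1)·(-1)·(-2)] = 21/16
L_2(5/2) = (7/2)·(5/2)·(1/2)/[(2)·(1)·(-1)] = -35/16
L_3(5/2) = (7/2)·(5/2)·(3/2)/[(3)·(2)·(1)] = 35/16
Sum: (-4)·(-5/16) + (-4)·(21/16) + (-8)·(-35/16) + (-10)·(35/16) = -67/8

-67/8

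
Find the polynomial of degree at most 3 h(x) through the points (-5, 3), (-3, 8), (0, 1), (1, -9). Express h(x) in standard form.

h(x) = -(19/120)x^3 - (67/30)x^2 - (913/120)x + 1

L_0(x) = (x + 3)x(x - 1) / [-60] = -(1/60)x^3 - (1/30)x^2 + (1/20)x
L_1(x) = (x + 5)x(x - 1) / [24] = (1/24)x^3 + (1/6)x^2 - (5/24)x
L_2(x) = (x + 5)(x + 3)(x - 1) / [-15] = -(1/15)x^3 - (7/15)x^2 - (7/15)x + 1
L_3(x) = (x + 5)(x + 3)x / [24] = (1/24)x^3 + (1/3)x^2 + (5/8)x
h(x) = 3·L_0 + 8·L_1 + 1·L_2 + (-9)·L_3
  3·L_0(x) = -(1/20)x^3 - (1/10)x^2 + (3/20)x
  8·L_1(x) = (1/3)x^3 + (4/3)x^2 - (5/3)x
  1·L_2(x) = -(1/15)x^3 - (7/15)x^2 - (7/15)x + 1
  (-9)·L_3(x) = -(3/8)x^3 - 3x^2 - (45/8)x
Adding term by term: -(19/120)x^3 - (67/30)x^2 - (913/120)x + 1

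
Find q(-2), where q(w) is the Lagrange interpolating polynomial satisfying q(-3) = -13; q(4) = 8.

-10

Evaluate each Lagrange basis at w = -2:
L_0(-2) = (-6)/[(-7)] = 6/7
L_1(-2) = (1)/[(7)] = 1/7
Sum: (-13)·(6/7) + 8·(1/7) = -10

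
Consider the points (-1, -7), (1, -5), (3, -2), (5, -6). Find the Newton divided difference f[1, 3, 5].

f[1,3] = (-2 - (-5)) / (3 - 1) = 3/2
f[3,5] = (-6 - (-2)) / (5 - 3) = -2
f[1,3,5] = (-2 - 3/2) / (5 - 1) = -7/8

-7/8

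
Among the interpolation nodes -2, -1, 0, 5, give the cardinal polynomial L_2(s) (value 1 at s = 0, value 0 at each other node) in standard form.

L_2(s) = (s + 2)(s + 1)(s - 5) / [(2)·(1)·(-5)]
       = (s^3 - 2s^2 - 13s - 10) / (-10)

L_2(s) = -(1/10)s^3 + (1/5)s^2 + (13/10)s + 1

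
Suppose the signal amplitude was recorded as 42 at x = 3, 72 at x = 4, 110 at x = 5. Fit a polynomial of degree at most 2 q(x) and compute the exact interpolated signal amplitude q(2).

Evaluate each Lagrange basis at x = 2:
L_0(2) = (-2)·(-3)/[(-1)·(-2)] = 3
L_1(2) = (-1)·(-3)/[(1)·(-1)] = -3
L_2(2) = (-1)·(-2)/[(2)·(1)] = 1
Sum: 42·(3) + 72·(-3) + 110·(1) = 20

20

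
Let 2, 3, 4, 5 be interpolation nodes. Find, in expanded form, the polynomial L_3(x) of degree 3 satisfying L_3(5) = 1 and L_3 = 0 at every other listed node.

L_3(x) = (1/6)x^3 - (3/2)x^2 + (13/3)x - 4

L_3(x) = (x - 2)(x - 3)(x - 4) / [(3)·(2)·(1)]
       = (x^3 - 9x^2 + 26x - 24) / (6)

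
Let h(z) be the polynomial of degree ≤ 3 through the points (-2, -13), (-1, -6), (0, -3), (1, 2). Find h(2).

15

Using Newton's divided-difference form:
h[-2,-1] = (-6 - (-13)) / (-1 - (-2)) = 7
h[-1,0] = (-3 - (-6)) / (0 - (-1)) = 3
h[0,1] = (2 - (-3)) / (1 - 0) = 5
h[-2,-1,0] = (3 - 7) / (0 - (-2)) = -2
h[-1,0,1] = (5 - 3) / (1 - (-1)) = 1
h[-2,-1,0,1] = (1 - (-2)) / (1 - (-2)) = 1
h(2) = -13 + 7·(4) + (-2)·(4)·(3) + 1·(4)·(3)·(2) = 15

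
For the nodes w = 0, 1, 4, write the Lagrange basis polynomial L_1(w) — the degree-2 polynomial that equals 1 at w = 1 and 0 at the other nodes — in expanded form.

L_1(w) = -(1/3)w^2 + (4/3)w

L_1(w) = w(w - 4) / [(1)·(-3)]
       = (w^2 - 4w) / (-3)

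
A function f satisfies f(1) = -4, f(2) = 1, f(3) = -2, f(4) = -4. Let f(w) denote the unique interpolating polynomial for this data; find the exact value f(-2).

L_0(-2) = (-4)·(-5)·(-6)/[(-1)·(-2)·(-3)] = 20
L_1(-2) = (-3)·(-5)·(-6)/[(1)·(-1)·(-2)] = -45
L_2(-2) = (-3)·(-4)·(-6)/[(2)·(1)·(-1)] = 36
L_3(-2) = (-3)·(-4)·(-5)/[(3)·(2)·(1)] = -10
Sum: (-4)·(20) + 1·(-45) + (-2)·(36) + (-4)·(-10) = -157

-157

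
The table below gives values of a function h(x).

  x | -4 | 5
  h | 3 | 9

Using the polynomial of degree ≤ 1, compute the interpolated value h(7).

31/3

Evaluate each Lagrange basis at x = 7:
L_0(7) = (2)/[(-9)] = -2/9
L_1(7) = (11)/[(9)] = 11/9
Sum: 3·(-2/9) + 9·(11/9) = 31/3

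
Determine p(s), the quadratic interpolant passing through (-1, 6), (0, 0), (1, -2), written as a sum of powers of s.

Newton's divided differences:
p[-1,0] = (0 - 6) / (0 - (-1)) = -6
p[0,1] = (-2 - 0) / (1 - 0) = -2
p[-1,0,1] = (-2 - (-6)) / (1 - (-1)) = 2
p(s) = 6 + (-6)·(s + 1) + 2·(s + 1)s
Expanding: p(s) = 2s^2 - 4s

p(s) = 2s^2 - 4s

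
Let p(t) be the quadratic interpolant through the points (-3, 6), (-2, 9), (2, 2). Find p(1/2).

131/16

Using Newton's divided-difference form:
p[-3,-2] = (9 - 6) / (-2 - (-3)) = 3
p[-2,2] = (2 - 9) / (2 - (-2)) = -7/4
p[-3,-2,2] = (-7/4 - 3) / (2 - (-3)) = -19/20
p(1/2) = 6 + 3·(7/2) + (-19/20)·(7/2)·(5/2) = 131/16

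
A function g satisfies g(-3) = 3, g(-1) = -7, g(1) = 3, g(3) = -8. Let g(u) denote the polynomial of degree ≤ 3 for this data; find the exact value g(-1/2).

-611/128

L_0(-1/2) = (1/2)·(-3/2)·(-7/2)/[(-2)·(-4)·(-6)] = -7/128
L_1(-1/2) = (5/2)·(-3/2)·(-7/2)/[(2)·(-2)·(-4)] = 105/128
L_2(-1/2) = (5/2)·(1/2)·(-7/2)/[(4)·(2)·(-2)] = 35/128
L_3(-1/2) = (5/2)·(1/2)·(-3/2)/[(6)·(4)·(2)] = -5/128
Sum: 3·(-7/128) + (-7)·(105/128) + 3·(35/128) + (-8)·(-5/128) = -611/128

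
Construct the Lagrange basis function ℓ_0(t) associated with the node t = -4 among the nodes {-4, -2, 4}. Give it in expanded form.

ℓ_0(t) = (t + 2)(t - 4) / [(-2)·(-8)]
       = (t^2 - 2t - 8) / (16)

ℓ_0(t) = (1/16)t^2 - (1/8)t - 1/2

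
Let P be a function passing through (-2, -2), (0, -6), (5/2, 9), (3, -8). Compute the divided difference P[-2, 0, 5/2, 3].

-136/45

P[-2,0] = (-6 - (-2)) / (0 - (-2)) = -2
P[0,5/2] = (9 - (-6)) / (5/2 - 0) = 6
P[5/2,3] = (-8 - 9) / (3 - 5/2) = -34
P[-2,0,5/2] = (6 - (-2)) / (5/2 - (-2)) = 16/9
P[0,5/2,3] = (-34 - 6) / (3 - 0) = -40/3
P[-2,0,5/2,3] = (-40/3 - 16/9) / (3 - (-2)) = -136/45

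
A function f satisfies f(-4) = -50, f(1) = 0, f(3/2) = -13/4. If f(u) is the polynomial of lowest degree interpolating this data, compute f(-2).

L_0(-2) = (-3)·(-7/2)/[(-5)·(-11/2)] = 21/55
L_1(-2) = (2)·(-7/2)/[(5)·(-1/2)] = 14/5
L_2(-2) = (2)·(-3)/[(11/2)·(1/2)] = -24/11
Sum: (-50)·(21/55) + 0 + (-13/4)·(-24/11) = -12

-12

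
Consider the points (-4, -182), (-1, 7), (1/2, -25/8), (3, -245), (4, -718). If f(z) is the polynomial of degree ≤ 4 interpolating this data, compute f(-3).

L_0(-3) = (-2)·(-7/2)·(-6)·(-7)/[(-3)·(-9/2)·(-7)·(-8)] = 7/18
L_1(-3) = (1)·(-7/2)·(-6)·(-7)/[(3)·(-3/2)·(-4)·(-5)] = 49/30
L_2(-3) = (1)·(-2)·(-6)·(-7)/[(9/2)·(3/2)·(-5/2)·(-7/2)] = -64/45
L_3(-3) = (1)·(-2)·(-7/2)·(-7)/[(7)·(4)·(5/2)·(-1)] = 7/10
L_4(-3) = (1)·(-2)·(-7/2)·(-6)/[(8)·(5)·(7/2)·(1)] = -3/10
Sum: (-182)·(7/18) + 7·(49/30) + (-25/8)·(-64/45) + (-245)·(7/10) + (-718)·(-3/10) = -11

-11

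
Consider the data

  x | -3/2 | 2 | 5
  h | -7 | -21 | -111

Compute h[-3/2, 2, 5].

h[-3/2,2] = (-21 - (-7)) / (2 - (-3/2)) = -4
h[2,5] = (-111 - (-21)) / (5 - 2) = -30
h[-3/2,2,5] = (-30 - (-4)) / (5 - (-3/2)) = -4

-4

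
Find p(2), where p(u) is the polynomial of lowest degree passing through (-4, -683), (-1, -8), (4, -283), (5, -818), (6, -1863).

1

Using Newton's divided-difference form:
p[-4,-1] = (-8 - (-683)) / (-1 - (-4)) = 225
p[-1,4] = (-283 - (-8)) / (4 - (-1)) = -55
p[4,5] = (-818 - (-283)) / (5 - 4) = -535
p[5,6] = (-1863 - (-818)) / (6 - 5) = -1045
p[-4,-1,4] = (-55 - 225) / (4 - (-4)) = -35
p[-1,4,5] = (-535 - (-55)) / (5 - (-1)) = -80
p[4,5,6] = (-1045 - (-535)) / (6 - 4) = -255
p[-4,-1,4,5] = (-80 - (-35)) / (5 - (-4)) = -5
p[-1,4,5,6] = (-255 - (-80)) / (6 - (-1)) = -25
p[-4,-1,4,5,6] = (-25 - (-5)) / (6 - (-4)) = -2
p(2) = -683 + 225·(6) + (-35)·(6)·(3) + (-5)·(6)·(3)·(-2) + (-2)·(6)·(3)·(-2)·(-3) = 1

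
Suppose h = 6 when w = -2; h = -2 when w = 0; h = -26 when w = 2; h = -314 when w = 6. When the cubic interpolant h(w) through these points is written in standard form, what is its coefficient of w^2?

-2

Build the Lagrange basis polynomials:
L_0(w) = w(w - 2)(w - 6) / [-64] = -(1/64)w^3 + (1/8)w^2 - (3/16)w
L_1(w) = (w + 2)(w - 2)(w - 6) / [24] = (1/24)w^3 - (1/4)w^2 - (1/6)w + 1
L_2(w) = (w + 2)w(w - 6) / [-32] = -(1/32)w^3 + (1/8)w^2 + (3/8)w
L_3(w) = (w + 2)w(w - 2) / [192] = (1/192)w^3 - (1/48)w
h(w) = 6·L_0 + (-2)·L_1 + (-26)·L_2 + (-314)·L_3
Only the coefficient of w^2 is needed; take it from each L_i and combine:
6·(1/8) + (-2)·(-1/4) + (-26)·(1/8) + (-314)·(0) = -2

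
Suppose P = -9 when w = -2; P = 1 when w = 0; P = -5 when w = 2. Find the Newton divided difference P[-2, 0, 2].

-2

P[-2,0] = (1 - (-9)) / (0 - (-2)) = 5
P[0,2] = (-5 - 1) / (2 - 0) = -3
P[-2,0,2] = (-3 - 5) / (2 - (-2)) = -2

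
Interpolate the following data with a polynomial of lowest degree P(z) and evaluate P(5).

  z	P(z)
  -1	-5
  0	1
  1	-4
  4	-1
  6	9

L_0(5) = (5)·(4)·(1)·(-1)/[(-1)·(-2)·(-5)·(-7)] = -2/7
L_1(5) = (6)·(4)·(1)·(-1)/[(1)·(-1)·(-4)·(-6)] = 1
L_2(5) = (6)·(5)·(1)·(-1)/[(2)·(1)·(-3)·(-5)] = -1
L_3(5) = (6)·(5)·(4)·(-1)/[(5)·(4)·(3)·(-2)] = 1
L_4(5) = (6)·(5)·(4)·(1)/[(7)·(6)·(5)·(2)] = 2/7
Sum: (-5)·(-2/7) + 1·(1) + (-4)·(-1) + (-1)·(1) + 9·(2/7) = 8

8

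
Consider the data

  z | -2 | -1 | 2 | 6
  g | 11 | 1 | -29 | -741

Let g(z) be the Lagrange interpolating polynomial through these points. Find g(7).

-1159

L_0(7) = (8)·(5)·(1)/[(-1)·(-4)·(-8)] = -5/4
L_1(7) = (9)·(5)·(1)/[(1)·(-3)·(-7)] = 15/7
L_2(7) = (9)·(8)·(1)/[(4)·(3)·(-4)] = -3/2
L_3(7) = (9)·(8)·(5)/[(8)·(7)·(4)] = 45/28
Sum: 11·(-5/4) + 1·(15/7) + (-29)·(-3/2) + (-741)·(45/28) = -1159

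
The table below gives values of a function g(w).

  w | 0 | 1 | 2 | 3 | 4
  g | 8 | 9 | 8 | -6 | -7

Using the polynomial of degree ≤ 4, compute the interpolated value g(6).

Evaluate each Lagrange basis at w = 6:
L_0(6) = (5)·(4)·(3)·(2)/[(-1)·(-2)·(-3)·(-4)] = 5
L_1(6) = (6)·(4)·(3)·(2)/[(1)·(-1)·(-2)·(-3)] = -24
L_2(6) = (6)·(5)·(3)·(2)/[(2)·(1)·(-1)·(-2)] = 45
L_3(6) = (6)·(5)·(4)·(2)/[(3)·(2)·(1)·(-1)] = -40
L_4(6) = (6)·(5)·(4)·(3)/[(4)·(3)·(2)·(1)] = 15
Sum: 8·(5) + 9·(-24) + 8·(45) + (-6)·(-40) + (-7)·(15) = 319

319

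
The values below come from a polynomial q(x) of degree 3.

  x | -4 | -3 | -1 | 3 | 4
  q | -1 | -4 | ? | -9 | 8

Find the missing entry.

The 4 known values determine q uniquely (degree ≤ 3).
Evaluate each Lagrange basis at x = -1:
L_0(-1) = (2)·(-4)·(-5)/[(-1)·(-7)·(-8)] = -5/7
L_1(-1) = (3)·(-4)·(-5)/[(1)·(-6)·(-7)] = 10/7
L_2(-1) = (3)·(2)·(-5)/[(7)·(6)·(-1)] = 5/7
L_3(-1) = (3)·(2)·(-4)/[(8)·(7)·(1)] = -3/7
Sum: (-1)·(-5/7) + (-4)·(10/7) + (-9)·(5/7) + 8·(-3/7) = -104/7

-104/7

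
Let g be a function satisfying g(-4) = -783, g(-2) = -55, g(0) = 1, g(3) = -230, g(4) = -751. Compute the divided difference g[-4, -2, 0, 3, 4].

-3

g[-4,-2] = (-55 - (-783)) / (-2 - (-4)) = 364
g[-2,0] = (1 - (-55)) / (0 - (-2)) = 28
g[0,3] = (-230 - 1) / (3 - 0) = -77
g[3,4] = (-751 - (-230)) / (4 - 3) = -521
g[-4,-2,0] = (28 - 364) / (0 - (-4)) = -84
g[-2,0,3] = (-77 - 28) / (3 - (-2)) = -21
g[0,3,4] = (-521 - (-77)) / (4 - 0) = -111
g[-4,-2,0,3] = (-21 - (-84)) / (3 - (-4)) = 9
g[-2,0,3,4] = (-111 - (-21)) / (4 - (-2)) = -15
g[-4,-2,0,3,4] = (-15 - 9) / (4 - (-4)) = -3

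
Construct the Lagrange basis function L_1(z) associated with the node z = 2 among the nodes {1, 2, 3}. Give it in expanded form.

L_1(z) = -z^2 + 4z - 3

L_1(z) = (z - 1)(z - 3) / [(1)·(-1)]
       = (z^2 - 4z + 3) / (-1)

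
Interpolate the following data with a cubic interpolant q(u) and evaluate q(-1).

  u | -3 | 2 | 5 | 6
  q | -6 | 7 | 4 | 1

17/10

Evaluate each Lagrange basis at u = -1:
L_0(-1) = (-3)·(-6)·(-7)/[(-5)·(-8)·(-9)] = 7/20
L_1(-1) = (2)·(-6)·(-7)/[(5)·(-3)·(-4)] = 7/5
L_2(-1) = (2)·(-3)·(-7)/[(8)·(3)·(-1)] = -7/4
L_3(-1) = (2)·(-3)·(-6)/[(9)·(4)·(1)] = 1
Sum: (-6)·(7/20) + 7·(7/5) + 4·(-7/4) + 1·(1) = 17/10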